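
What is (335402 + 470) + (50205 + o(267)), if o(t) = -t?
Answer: 385810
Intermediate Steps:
(335402 + 470) + (50205 + o(267)) = (335402 + 470) + (50205 - 1*267) = 335872 + (50205 - 267) = 335872 + 49938 = 385810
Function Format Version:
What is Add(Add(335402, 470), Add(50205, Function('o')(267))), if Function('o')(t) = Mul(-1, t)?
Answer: 385810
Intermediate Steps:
Add(Add(335402, 470), Add(50205, Function('o')(267))) = Add(Add(335402, 470), Add(50205, Mul(-1, 267))) = Add(335872, Add(50205, -267)) = Add(335872, 49938) = 385810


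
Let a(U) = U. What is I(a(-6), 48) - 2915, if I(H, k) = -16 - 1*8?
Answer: -2939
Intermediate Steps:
I(H, k) = -24 (I(H, k) = -16 - 8 = -24)
I(a(-6), 48) - 2915 = -24 - 2915 = -2939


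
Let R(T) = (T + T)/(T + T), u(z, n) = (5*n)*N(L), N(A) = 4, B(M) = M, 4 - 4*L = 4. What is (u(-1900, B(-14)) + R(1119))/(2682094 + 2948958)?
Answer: -279/5631052 ≈ -4.9547e-5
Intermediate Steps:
L = 0 (L = 1 - ¼*4 = 1 - 1 = 0)
u(z, n) = 20*n (u(z, n) = (5*n)*4 = 20*n)
R(T) = 1 (R(T) = (2*T)/((2*T)) = (2*T)*(1/(2*T)) = 1)
(u(-1900, B(-14)) + R(1119))/(2682094 + 2948958) = (20*(-14) + 1)/(2682094 + 2948958) = (-280 + 1)/5631052 = -279*1/5631052 = -279/5631052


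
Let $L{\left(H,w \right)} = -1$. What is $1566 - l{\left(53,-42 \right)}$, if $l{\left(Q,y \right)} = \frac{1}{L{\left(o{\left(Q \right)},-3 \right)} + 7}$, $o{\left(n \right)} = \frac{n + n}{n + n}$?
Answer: $\frac{9395}{6} \approx 1565.8$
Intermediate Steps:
$o{\left(n \right)} = 1$ ($o{\left(n \right)} = \frac{2 n}{2 n} = 2 n \frac{1}{2 n} = 1$)
$l{\left(Q,y \right)} = \frac{1}{6}$ ($l{\left(Q,y \right)} = \frac{1}{-1 + 7} = \frac{1}{6}$)
$1566 - l{\left(53,-42 \right)} = 1566 - \frac{1}{6} = \frac{9395}{6}$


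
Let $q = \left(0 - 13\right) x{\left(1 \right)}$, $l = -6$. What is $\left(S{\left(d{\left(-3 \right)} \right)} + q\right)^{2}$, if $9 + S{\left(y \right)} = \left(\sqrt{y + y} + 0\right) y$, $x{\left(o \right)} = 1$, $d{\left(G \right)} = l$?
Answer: $52 + 528 i \sqrt{3} \approx 52.0 + 914.52 i$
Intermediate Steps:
$d{\left(G \right)} = -6$
$q = -13$ ($q = \left(0 - 13\right) 1 = \left(-13\right) 1 = -13$)
$S{\left(y \right)} = -9 + \sqrt{2} y^{\frac{3}{2}}$ ($S{\left(y \right)} = -9 + \left(\sqrt{y + y} + 0\right) y = -9 + \left(\sqrt{2 y} + 0\right) y = -9 + \left(\sqrt{2} \sqrt{y} + 0\right) y = -9 + \sqrt{2} \sqrt{y} y = -9 + \sqrt{2} y^{\frac{3}{2}}$)
$\left(S{\left(d{\left(-3 \right)} \right)} + q\right)^{2} = \left(\left(-9 + \sqrt{2} \left(-6\right)^{\frac{3}{2}}\right) - 13\right)^{2} = \left(\left(-9 + \sqrt{2} \left(- 6 i \sqrt{6}\right)\right) - 13\right)^{2} = \left(\left(-9 - 12 i \sqrt{3}\right) - 13\right)^{2} = \left(-22 - 12 i \sqrt{3}\right)^{2}$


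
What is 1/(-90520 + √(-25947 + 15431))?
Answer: -22630/2048470229 - I*√2629/4096940458 ≈ -1.1047e-5 - 1.2515e-8*I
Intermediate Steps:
1/(-90520 + √(-25947 + 15431)) = 1/(-90520 + √(-10516)) = 1/(-90520 + 2*I*√2629)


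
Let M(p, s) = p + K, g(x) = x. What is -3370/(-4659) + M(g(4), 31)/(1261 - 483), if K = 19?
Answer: 2729017/3624702 ≈ 0.75289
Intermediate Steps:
M(p, s) = 19 + p (M(p, s) = p + 19 = 19 + p)
-3370/(-4659) + M(g(4), 31)/(1261 - 483) = -3370/(-4659) + (19 + 4)/(1261 - 483) = -3370*(-1/4659) + 23/778 = 3370/4659 + 23*(1/778) = 3370/4659 + 23/778 = 2729017/3624702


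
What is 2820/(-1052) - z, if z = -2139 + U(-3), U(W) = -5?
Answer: 563167/263 ≈ 2141.3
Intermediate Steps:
z = -2144 (z = -2139 - 5 = -2144)
2820/(-1052) - z = 2820/(-1052) - 1*(-2144) = 2820*(-1/1052) + 2144 = -705/263 + 2144 = 563167/263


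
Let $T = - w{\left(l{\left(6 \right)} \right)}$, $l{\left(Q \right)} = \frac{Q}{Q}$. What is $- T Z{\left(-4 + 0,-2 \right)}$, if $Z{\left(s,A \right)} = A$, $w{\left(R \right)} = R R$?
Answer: $-2$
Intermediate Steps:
$l{\left(Q \right)} = 1$
$w{\left(R \right)} = R^{2}$
$T = -1$ ($T = - 1^{2} = \left(-1\right) 1 = -1$)
$- T Z{\left(-4 + 0,-2 \right)} = - \left(-1\right) \left(-2\right) = \left(-1\right) 2 = -2$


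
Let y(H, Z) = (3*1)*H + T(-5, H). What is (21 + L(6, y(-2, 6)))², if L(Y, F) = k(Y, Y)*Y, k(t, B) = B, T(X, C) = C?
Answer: 3249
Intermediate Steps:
y(H, Z) = 4*H (y(H, Z) = (3*1)*H + H = 3*H + H = 4*H)
L(Y, F) = Y² (L(Y, F) = Y*Y = Y²)
(21 + L(6, y(-2, 6)))² = (21 + 6²)² = (21 + 36)² = 57² = 3249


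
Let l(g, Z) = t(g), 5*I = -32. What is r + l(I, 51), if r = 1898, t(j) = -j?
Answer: 9522/5 ≈ 1904.4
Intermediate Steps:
I = -32/5 (I = (⅕)*(-32) = -32/5 ≈ -6.4000)
l(g, Z) = -g
r + l(I, 51) = 1898 - 1*(-32/5) = 1898 + 32/5 = 9522/5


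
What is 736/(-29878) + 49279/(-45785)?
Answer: -753027861/683982115 ≈ -1.1009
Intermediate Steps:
736/(-29878) + 49279/(-45785) = 736*(-1/29878) + 49279*(-1/45785) = -368/14939 - 49279/45785 = -753027861/683982115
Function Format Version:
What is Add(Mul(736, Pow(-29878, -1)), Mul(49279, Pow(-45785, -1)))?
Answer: Rational(-753027861, 683982115) ≈ -1.1009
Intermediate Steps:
Add(Mul(736, Pow(-29878, -1)), Mul(49279, Pow(-45785, -1))) = Add(Mul(736, Rational(-1, 29878)), Mul(49279, Rational(-1, 45785))) = Add(Rational(-368, 14939), Rational(-49279, 45785)) = Rational(-753027861, 683982115)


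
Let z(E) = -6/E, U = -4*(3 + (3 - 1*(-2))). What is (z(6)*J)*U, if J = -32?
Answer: -1024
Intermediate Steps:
U = -32 (U = -4*(3 + (3 + 2)) = -4*(3 + 5) = -4*8 = -32)
(z(6)*J)*U = (-6/6*(-32))*(-32) = (-6*1/6*(-32))*(-32) = -1*(-32)*(-32) = 32*(-32) = -1024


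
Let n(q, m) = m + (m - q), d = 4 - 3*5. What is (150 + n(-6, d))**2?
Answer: 17956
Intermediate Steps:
d = -11 (d = 4 - 15 = -11)
n(q, m) = -q + 2*m
(150 + n(-6, d))**2 = (150 + (-1*(-6) + 2*(-11)))**2 = (150 + (6 - 22))**2 = (150 - 16)**2 = 134**2 = 17956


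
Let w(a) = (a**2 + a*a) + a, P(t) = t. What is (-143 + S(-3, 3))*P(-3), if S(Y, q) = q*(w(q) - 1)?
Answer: 249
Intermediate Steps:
w(a) = a + 2*a**2 (w(a) = (a**2 + a**2) + a = 2*a**2 + a = a + 2*a**2)
S(Y, q) = q*(-1 + q*(1 + 2*q)) (S(Y, q) = q*(q*(1 + 2*q) - 1) = q*(-1 + q*(1 + 2*q)))
(-143 + S(-3, 3))*P(-3) = (-143 + 3*(-1 + 3*(1 + 2*3)))*(-3) = (-143 + 3*(-1 + 3*(1 + 6)))*(-3) = (-143 + 3*(-1 + 3*7))*(-3) = (-143 + 3*(-1 + 21))*(-3) = (-143 + 3*20)*(-3) = (-143 + 60)*(-3) = -83*(-3) = 249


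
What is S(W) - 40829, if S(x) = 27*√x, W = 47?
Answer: -40829 + 27*√47 ≈ -40644.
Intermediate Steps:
S(W) - 40829 = 27*√47 - 40829 = -40829 + 27*√47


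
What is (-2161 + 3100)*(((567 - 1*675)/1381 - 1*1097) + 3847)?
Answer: 3565985838/1381 ≈ 2.5822e+6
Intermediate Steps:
(-2161 + 3100)*(((567 - 1*675)/1381 - 1*1097) + 3847) = 939*(((567 - 675)*(1/1381) - 1097) + 3847) = 939*((-108*1/1381 - 1097) + 3847) = 939*((-108/1381 - 1097) + 3847) = 939*(-1515065/1381 + 3847) = 939*(3797642/1381) = 3565985838/1381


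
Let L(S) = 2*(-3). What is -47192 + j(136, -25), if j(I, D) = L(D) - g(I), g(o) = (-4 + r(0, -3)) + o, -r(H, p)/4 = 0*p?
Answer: -47330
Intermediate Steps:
L(S) = -6
r(H, p) = 0 (r(H, p) = -0*p = -4*0 = 0)
g(o) = -4 + o (g(o) = (-4 + 0) + o = -4 + o)
j(I, D) = -2 - I (j(I, D) = -6 - (-4 + I) = -6 + (4 - I) = -2 - I)
-47192 + j(136, -25) = -47192 + (-2 - 1*136) = -47192 + (-2 - 136) = -47192 - 138 = -47330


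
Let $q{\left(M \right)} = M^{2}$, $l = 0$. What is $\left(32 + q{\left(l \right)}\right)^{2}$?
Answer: $1024$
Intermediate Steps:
$\left(32 + q{\left(l \right)}\right)^{2} = \left(32 + 0^{2}\right)^{2} = \left(32 + 0\right)^{2} = 32^{2} = 1024$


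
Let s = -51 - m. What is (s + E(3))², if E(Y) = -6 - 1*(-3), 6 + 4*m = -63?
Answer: 21609/16 ≈ 1350.6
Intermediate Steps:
m = -69/4 (m = -3/2 + (¼)*(-63) = -3/2 - 63/4 = -69/4 ≈ -17.250)
E(Y) = -3 (E(Y) = -6 + 3 = -3)
s = -135/4 (s = -51 - 1*(-69/4) = -51 + 69/4 = -135/4 ≈ -33.750)
(s + E(3))² = (-135/4 - 3)² = (-147/4)² = 21609/16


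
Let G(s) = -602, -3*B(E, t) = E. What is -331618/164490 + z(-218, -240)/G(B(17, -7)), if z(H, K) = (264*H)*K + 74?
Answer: -81150951482/3536535 ≈ -22946.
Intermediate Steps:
B(E, t) = -E/3
z(H, K) = 74 + 264*H*K (z(H, K) = 264*H*K + 74 = 74 + 264*H*K)
-331618/164490 + z(-218, -240)/G(B(17, -7)) = -331618/164490 + (74 + 264*(-218)*(-240))/(-602) = -331618*1/164490 + (74 + 13812480)*(-1/602) = -165809/82245 + 13812554*(-1/602) = -165809/82245 - 986611/43 = -81150951482/3536535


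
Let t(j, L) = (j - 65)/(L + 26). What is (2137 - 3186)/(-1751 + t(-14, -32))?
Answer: 6294/10427 ≈ 0.60363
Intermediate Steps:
t(j, L) = (-65 + j)/(26 + L)
(2137 - 3186)/(-1751 + t(-14, -32)) = (2137 - 3186)/(-1751 + (-65 - 14)/(26 - 32)) = -1049/(-1751 - 79/(-6)) = -1049/(-1751 - ⅙*(-79)) = -1049/(-1751 + 79/6) = -1049/(-10427/6) = -1049*(-6/10427) = 6294/10427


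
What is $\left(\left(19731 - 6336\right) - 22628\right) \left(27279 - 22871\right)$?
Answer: $-40699064$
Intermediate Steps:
$\left(\left(19731 - 6336\right) - 22628\right) \left(27279 - 22871\right) = \left(\left(19731 - 6336\right) - 22628\right) 4408 = \left(13395 - 22628\right) 4408 = \left(-9233\right) 4408 = -40699064$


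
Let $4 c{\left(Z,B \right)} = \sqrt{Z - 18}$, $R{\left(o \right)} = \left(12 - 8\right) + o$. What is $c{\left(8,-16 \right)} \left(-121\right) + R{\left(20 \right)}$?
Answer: $24 - \frac{121 i \sqrt{10}}{4} \approx 24.0 - 95.659 i$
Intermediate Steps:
$R{\left(o \right)} = 4 + o$
$c{\left(Z,B \right)} = \frac{\sqrt{-18 + Z}}{4}$ ($c{\left(Z,B \right)} = \frac{\sqrt{Z - 18}}{4} = \frac{\sqrt{-18 + Z}}{4}$)
$c{\left(8,-16 \right)} \left(-121\right) + R{\left(20 \right)} = \frac{\sqrt{-18 + 8}}{4} \left(-121\right) + \left(4 + 20\right) = \frac{\sqrt{-10}}{4} \left(-121\right) + 24 = \frac{i \sqrt{10}}{4} \left(-121\right) + 24 = - \frac{121 i \sqrt{10}}{4} + 24 = 24 - \frac{121 i \sqrt{10}}{4}$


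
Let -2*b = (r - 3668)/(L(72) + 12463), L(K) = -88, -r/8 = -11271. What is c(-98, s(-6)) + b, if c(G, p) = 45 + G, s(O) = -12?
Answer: -5593/99 ≈ -56.495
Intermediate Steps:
r = 90168 (r = -8*(-11271) = 90168)
b = -346/99 (b = -(90168 - 3668)/(2*(-88 + 12463)) = -43250/12375 = -½*692/99 = -346/99 ≈ -3.4949)
c(-98, s(-6)) + b = (45 - 98) - 346/99 = -53 - 346/99 = -5593/99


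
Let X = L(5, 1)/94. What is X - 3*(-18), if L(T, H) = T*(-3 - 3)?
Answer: 2523/47 ≈ 53.681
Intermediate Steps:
L(T, H) = -6*T (L(T, H) = T*(-6) = -6*T)
X = -15/47 (X = -6*5/94 = -30*1/94 = -15/47 ≈ -0.31915)
X - 3*(-18) = -15/47 - 3*(-18) = -15/47 + 54 = 2523/47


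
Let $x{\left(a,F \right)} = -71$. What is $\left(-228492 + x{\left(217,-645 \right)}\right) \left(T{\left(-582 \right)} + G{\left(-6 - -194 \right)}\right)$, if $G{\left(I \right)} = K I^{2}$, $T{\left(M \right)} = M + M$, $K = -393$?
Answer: $3175050001428$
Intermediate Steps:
$T{\left(M \right)} = 2 M$
$G{\left(I \right)} = - 393 I^{2}$
$\left(-228492 + x{\left(217,-645 \right)}\right) \left(T{\left(-582 \right)} + G{\left(-6 - -194 \right)}\right) = \left(-228492 - 71\right) \left(2 \left(-582\right) - 393 \left(-6 - -194\right)^{2}\right) = - 228563 \left(-1164 - 393 \left(-6 + 194\right)^{2}\right) = - 228563 \left(-1164 - 393 \cdot 188^{2}\right) = - 228563 \left(-1164 - 13890192\right) = \left(-228563\right) \left(-13891356\right) = 3175050001428$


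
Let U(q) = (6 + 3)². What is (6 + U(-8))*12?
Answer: 1044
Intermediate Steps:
U(q) = 81 (U(q) = 9² = 81)
(6 + U(-8))*12 = (6 + 81)*12 = 87*12 = 1044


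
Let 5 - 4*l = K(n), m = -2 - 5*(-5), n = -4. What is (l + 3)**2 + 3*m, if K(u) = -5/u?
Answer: 21633/256 ≈ 84.504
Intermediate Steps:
m = 23 (m = -2 + 25 = 23)
l = 15/16 (l = 5/4 - (-5)/(4*(-4)) = 5/4 - (-5)*(-1)/(4*4) = 5/4 - 1/4*5/4 = 5/4 - 5/16 = 15/16 ≈ 0.93750)
(l + 3)**2 + 3*m = (15/16 + 3)**2 + 3*23 = (63/16)**2 + 69 = 3969/256 + 69 = 21633/256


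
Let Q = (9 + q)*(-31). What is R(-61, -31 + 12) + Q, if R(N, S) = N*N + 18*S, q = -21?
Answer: 3751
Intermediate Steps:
Q = 372 (Q = (9 - 21)*(-31) = -12*(-31) = 372)
R(N, S) = N² + 18*S
R(-61, -31 + 12) + Q = ((-61)² + 18*(-31 + 12)) + 372 = (3721 + 18*(-19)) + 372 = (3721 - 342) + 372 = 3379 + 372 = 3751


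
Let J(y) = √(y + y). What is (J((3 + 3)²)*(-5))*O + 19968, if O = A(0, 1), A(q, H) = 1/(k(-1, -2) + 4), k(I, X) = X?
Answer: 19968 - 15*√2 ≈ 19947.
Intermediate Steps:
J(y) = √2*√y (J(y) = √(2*y) = √2*√y)
A(q, H) = ½ (A(q, H) = 1/(-2 + 4) = 1/2 = ½)
O = ½ ≈ 0.50000
(J((3 + 3)²)*(-5))*O + 19968 = ((√2*√((3 + 3)²))*(-5))*(½) + 19968 = ((√2*√(6²))*(-5))*(½) + 19968 = ((√2*√36)*(-5))*(½) + 19968 = ((√2*6)*(-5))*(½) + 19968 = ((6*√2)*(-5))*(½) + 19968 = -30*√2*(½) + 19968 = -15*√2 + 19968 = 19968 - 15*√2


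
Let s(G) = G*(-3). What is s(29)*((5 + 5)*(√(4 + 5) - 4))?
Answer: 870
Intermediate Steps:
s(G) = -3*G
s(29)*((5 + 5)*(√(4 + 5) - 4)) = (-3*29)*((5 + 5)*(√(4 + 5) - 4)) = -870*(√9 - 4) = -870*(3 - 4) = -870*(-1) = -87*(-10) = 870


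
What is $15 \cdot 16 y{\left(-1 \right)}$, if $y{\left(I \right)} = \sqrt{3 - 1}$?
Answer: $240 \sqrt{2} \approx 339.41$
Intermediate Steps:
$y{\left(I \right)} = \sqrt{2}$
$15 \cdot 16 y{\left(-1 \right)} = 15 \cdot 16 \sqrt{2} = 240 \sqrt{2}$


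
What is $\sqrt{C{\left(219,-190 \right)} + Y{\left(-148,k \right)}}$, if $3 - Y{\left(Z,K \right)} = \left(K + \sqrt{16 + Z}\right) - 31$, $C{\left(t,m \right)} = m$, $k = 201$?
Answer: $\sqrt{-357 - 2 i \sqrt{33}} \approx 0.304 - 18.897 i$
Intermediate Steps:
$Y{\left(Z,K \right)} = 34 - K - \sqrt{16 + Z}$ ($Y{\left(Z,K \right)} = 3 - \left(\left(K + \sqrt{16 + Z}\right) - 31\right) = 3 - \left(-31 + K + \sqrt{16 + Z}\right) = 34 - K - \sqrt{16 + Z}$)
$\sqrt{C{\left(219,-190 \right)} + Y{\left(-148,k \right)}} = \sqrt{-190 - \left(167 + \sqrt{16 - 148}\right)} = \sqrt{-190 - \left(167 + \sqrt{-132}\right)} = \sqrt{-190 - \left(167 + 2 i \sqrt{33}\right)} = \sqrt{-357 - 2 i \sqrt{33}}$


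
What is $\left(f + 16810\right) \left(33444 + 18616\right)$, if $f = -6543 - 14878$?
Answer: $-240048660$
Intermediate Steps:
$f = -21421$
$\left(f + 16810\right) \left(33444 + 18616\right) = \left(-21421 + 16810\right) \left(33444 + 18616\right) = \left(-4611\right) 52060 = -240048660$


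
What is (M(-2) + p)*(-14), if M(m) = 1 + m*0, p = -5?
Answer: 56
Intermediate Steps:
M(m) = 1 (M(m) = 1 + 0 = 1)
(M(-2) + p)*(-14) = (1 - 5)*(-14) = -4*(-14) = 56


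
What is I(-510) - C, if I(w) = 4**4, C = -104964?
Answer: 105220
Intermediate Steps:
I(w) = 256
I(-510) - C = 256 - 1*(-104964) = 256 + 104964 = 105220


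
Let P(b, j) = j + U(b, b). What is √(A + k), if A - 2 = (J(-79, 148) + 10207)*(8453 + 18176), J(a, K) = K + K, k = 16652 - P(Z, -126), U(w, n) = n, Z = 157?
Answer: 3*√31077890 ≈ 16724.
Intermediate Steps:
P(b, j) = b + j (P(b, j) = j + b = b + j)
k = 16621 (k = 16652 - (157 - 126) = 16652 - 1*31 = 16652 - 31 = 16621)
J(a, K) = 2*K
A = 279684389 (A = 2 + (2*148 + 10207)*(8453 + 18176) = 2 + (296 + 10207)*26629 = 2 + 10503*26629 = 2 + 279684387 = 279684389)
√(A + k) = √(279684389 + 16621) = √279701010 = 3*√31077890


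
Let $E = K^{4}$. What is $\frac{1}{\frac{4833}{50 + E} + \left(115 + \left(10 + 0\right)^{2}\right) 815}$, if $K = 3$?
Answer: $\frac{131}{22959308} \approx 5.7057 \cdot 10^{-6}$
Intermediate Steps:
$E = 81$ ($E = 3^{4} = 81$)
$\frac{1}{\frac{4833}{50 + E} + \left(115 + \left(10 + 0\right)^{2}\right) 815} = \frac{1}{\frac{4833}{50 + 81} + \left(115 + \left(10 + 0\right)^{2}\right) 815} = \frac{1}{\frac{4833}{131} + \left(115 + 10^{2}\right) 815} = \frac{1}{4833 \cdot \frac{1}{131} + \left(115 + 100\right) 815} = \frac{1}{\frac{4833}{131} + 215 \cdot 815} = \frac{1}{\frac{4833}{131} + 175225} = \frac{1}{\frac{22959308}{131}} = \frac{131}{22959308}$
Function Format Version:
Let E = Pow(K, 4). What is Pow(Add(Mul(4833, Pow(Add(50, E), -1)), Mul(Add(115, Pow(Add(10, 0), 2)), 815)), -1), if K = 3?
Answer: Rational(131, 22959308) ≈ 5.7057e-6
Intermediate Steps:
E = 81 (E = Pow(3, 4) = 81)
Pow(Add(Mul(4833, Pow(Add(50, E), -1)), Mul(Add(115, Pow(Add(10, 0), 2)), 815)), -1) = Pow(Add(Mul(4833, Pow(Add(50, 81), -1)), Mul(Add(115, Pow(Add(10, 0), 2)), 815)), -1) = Pow(Add(Mul(4833, Pow(131, -1)), Mul(Add(115, Pow(10, 2)), 815)), -1) = Pow(Add(Mul(4833, Rational(1, 131)), Mul(Add(115, 100), 815)), -1) = Pow(Add(Rational(4833, 131), Mul(215, 815)), -1) = Pow(Add(Rational(4833, 131), 175225), -1) = Pow(Rational(22959308, 131), -1) = Rational(131, 22959308)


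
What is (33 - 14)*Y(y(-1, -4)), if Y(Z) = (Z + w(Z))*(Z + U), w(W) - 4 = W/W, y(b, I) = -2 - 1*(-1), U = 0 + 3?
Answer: 152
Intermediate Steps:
U = 3
y(b, I) = -1 (y(b, I) = -2 + 1 = -1)
w(W) = 5 (w(W) = 4 + W/W = 4 + 1 = 5)
Y(Z) = (3 + Z)*(5 + Z) (Y(Z) = (Z + 5)*(Z + 3) = (5 + Z)*(3 + Z) = (3 + Z)*(5 + Z))
(33 - 14)*Y(y(-1, -4)) = (33 - 14)*(15 + (-1)² + 8*(-1)) = 19*(15 + 1 - 8) = 19*8 = 152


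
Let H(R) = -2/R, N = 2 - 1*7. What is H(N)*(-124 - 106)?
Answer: -92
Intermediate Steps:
N = -5 (N = 2 - 7 = -5)
H(N)*(-124 - 106) = (-2/(-5))*(-124 - 106) = -2*(-1/5)*(-230) = (2/5)*(-230) = -92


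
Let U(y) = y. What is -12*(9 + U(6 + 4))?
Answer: -228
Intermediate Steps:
-12*(9 + U(6 + 4)) = -12*(9 + (6 + 4)) = -12*(9 + 10) = -12*19 = -228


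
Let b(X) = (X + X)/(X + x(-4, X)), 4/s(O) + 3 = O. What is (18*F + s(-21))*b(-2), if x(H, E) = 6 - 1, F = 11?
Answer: -2374/9 ≈ -263.78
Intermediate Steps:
s(O) = 4/(-3 + O)
x(H, E) = 5
b(X) = 2*X/(5 + X) (b(X) = (X + X)/(X + 5) = (2*X)/(5 + X) = 2*X/(5 + X))
(18*F + s(-21))*b(-2) = (18*11 + 4/(-3 - 21))*(2*(-2)/(5 - 2)) = (198 + 4/(-24))*(2*(-2)/3) = (198 + 4*(-1/24))*(2*(-2)*(⅓)) = (198 - ⅙)*(-4/3) = (1187/6)*(-4/3) = -2374/9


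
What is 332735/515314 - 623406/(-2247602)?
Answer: 76364692211/82730055502 ≈ 0.92306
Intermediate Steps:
332735/515314 - 623406/(-2247602) = 332735*(1/515314) - 623406*(-1/2247602) = 332735/515314 + 44529/160543 = 76364692211/82730055502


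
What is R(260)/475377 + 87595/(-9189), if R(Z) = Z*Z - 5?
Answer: -13673172620/1456079751 ≈ -9.3904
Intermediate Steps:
R(Z) = -5 + Z² (R(Z) = Z² - 5 = -5 + Z²)
R(260)/475377 + 87595/(-9189) = (-5 + 260²)/475377 + 87595/(-9189) = (-5 + 67600)*(1/475377) + 87595*(-1/9189) = 67595*(1/475377) - 87595/9189 = 67595/475377 - 87595/9189 = -13673172620/1456079751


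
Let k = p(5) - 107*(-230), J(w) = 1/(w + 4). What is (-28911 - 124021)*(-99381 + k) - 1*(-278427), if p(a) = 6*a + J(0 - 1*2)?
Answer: 11430492573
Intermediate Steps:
J(w) = 1/(4 + w)
p(a) = ½ + 6*a (p(a) = 6*a + 1/(4 + (0 - 1*2)) = 6*a + 1/(4 + (0 - 2)) = 6*a + 1/(4 - 2) = 6*a + 1/2 = 6*a + ½ = ½ + 6*a)
k = 49281/2 (k = (½ + 6*5) - 107*(-230) = (½ + 30) + 24610 = 61/2 + 24610 = 49281/2 ≈ 24641.)
(-28911 - 124021)*(-99381 + k) - 1*(-278427) = (-28911 - 124021)*(-99381 + 49281/2) - 1*(-278427) = -152932*(-149481/2) + 278427 = 11430214146 + 278427 = 11430492573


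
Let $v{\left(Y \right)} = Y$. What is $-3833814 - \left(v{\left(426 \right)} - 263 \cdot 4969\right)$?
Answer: $-2527393$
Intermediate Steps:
$-3833814 - \left(v{\left(426 \right)} - 263 \cdot 4969\right) = -3833814 - \left(426 - 263 \cdot 4969\right) = -3833814 - \left(426 - 1306847\right) = -3833814 - -1306421 = -3833814 + 1306421 = -2527393$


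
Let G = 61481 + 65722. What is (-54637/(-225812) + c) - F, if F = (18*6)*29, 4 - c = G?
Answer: -29430249135/225812 ≈ -1.3033e+5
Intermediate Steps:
G = 127203
c = -127199 (c = 4 - 1*127203 = 4 - 127203 = -127199)
F = 3132 (F = 108*29 = 3132)
(-54637/(-225812) + c) - F = (-54637/(-225812) - 127199) - 1*3132 = (-54637*(-1/225812) - 127199) - 3132 = (54637/225812 - 127199) - 3132 = -28723005951/225812 - 3132 = -29430249135/225812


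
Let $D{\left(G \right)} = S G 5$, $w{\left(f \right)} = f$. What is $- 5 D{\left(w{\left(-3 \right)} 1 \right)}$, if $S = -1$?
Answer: $-75$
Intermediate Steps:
$D{\left(G \right)} = - 5 G$ ($D{\left(G \right)} = - G 5 = - 5 G$)
$- 5 D{\left(w{\left(-3 \right)} 1 \right)} = - 5 \left(- 5 \left(\left(-3\right) 1\right)\right) = - 5 \left(\left(-5\right) \left(-3\right)\right) = \left(-5\right) 15 = -75$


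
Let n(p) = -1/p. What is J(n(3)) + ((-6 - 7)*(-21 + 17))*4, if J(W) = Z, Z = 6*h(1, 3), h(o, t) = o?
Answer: 214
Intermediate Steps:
Z = 6 (Z = 6*1 = 6)
J(W) = 6
J(n(3)) + ((-6 - 7)*(-21 + 17))*4 = 6 + ((-6 - 7)*(-21 + 17))*4 = 6 - 13*(-4)*4 = 6 + 52*4 = 6 + 208 = 214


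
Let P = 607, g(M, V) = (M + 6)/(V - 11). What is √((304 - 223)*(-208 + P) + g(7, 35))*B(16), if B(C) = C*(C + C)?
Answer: 128*√4654014/3 ≈ 92046.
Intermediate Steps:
B(C) = 2*C² (B(C) = C*(2*C) = 2*C²)
g(M, V) = (6 + M)/(-11 + V)
√((304 - 223)*(-208 + P) + g(7, 35))*B(16) = √((304 - 223)*(-208 + 607) + (6 + 7)/(-11 + 35))*(2*16²) = √(81*399 + 13/24)*(2*256) = √(32319 + (1/24)*13)*512 = √(32319 + 13/24)*512 = √(775669/24)*512 = (√4654014/12)*512 = 128*√4654014/3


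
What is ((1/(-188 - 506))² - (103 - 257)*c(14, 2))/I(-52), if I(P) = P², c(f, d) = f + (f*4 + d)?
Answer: 5340379969/1302343744 ≈ 4.1006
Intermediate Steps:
c(f, d) = d + 5*f (c(f, d) = f + (4*f + d) = f + (d + 4*f) = d + 5*f)
((1/(-188 - 506))² - (103 - 257)*c(14, 2))/I(-52) = ((1/(-188 - 506))² - (103 - 257)*(2 + 5*14))/((-52)²) = ((1/(-694))² - (-154)*(2 + 70))/2704 = ((-1/694)² - (-154)*72)*(1/2704) = (1/481636 - 1*(-11088))*(1/2704) = (1/481636 + 11088)*(1/2704) = (5340379969/481636)*(1/2704) = 5340379969/1302343744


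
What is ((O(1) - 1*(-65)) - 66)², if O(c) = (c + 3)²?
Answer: 225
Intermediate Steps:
O(c) = (3 + c)²
((O(1) - 1*(-65)) - 66)² = (((3 + 1)² - 1*(-65)) - 66)² = ((4² + 65) - 66)² = ((16 + 65) - 66)² = (81 - 66)² = 15² = 225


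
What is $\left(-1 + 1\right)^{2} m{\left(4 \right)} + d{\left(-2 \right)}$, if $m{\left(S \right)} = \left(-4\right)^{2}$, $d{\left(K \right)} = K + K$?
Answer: $-4$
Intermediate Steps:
$d{\left(K \right)} = 2 K$
$m{\left(S \right)} = 16$
$\left(-1 + 1\right)^{2} m{\left(4 \right)} + d{\left(-2 \right)} = \left(-1 + 1\right)^{2} \cdot 16 + 2 \left(-2\right) = 0^{2} \cdot 16 - 4 = 0 \cdot 16 - 4 = 0 - 4 = -4$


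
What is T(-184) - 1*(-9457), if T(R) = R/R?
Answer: 9458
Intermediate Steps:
T(R) = 1
T(-184) - 1*(-9457) = 1 - 1*(-9457) = 1 + 9457 = 9458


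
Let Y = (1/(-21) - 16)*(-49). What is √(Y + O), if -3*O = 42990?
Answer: I*√121893/3 ≈ 116.38*I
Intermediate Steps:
Y = 2359/3 (Y = (-1/21 - 16)*(-49) = -337/21*(-49) = 2359/3 ≈ 786.33)
O = -14330 (O = -⅓*42990 = -14330)
√(Y + O) = √(2359/3 - 14330) = √(-40631/3) = I*√121893/3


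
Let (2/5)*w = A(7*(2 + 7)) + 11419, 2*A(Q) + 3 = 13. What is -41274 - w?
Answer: -69834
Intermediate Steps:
A(Q) = 5 (A(Q) = -3/2 + (½)*13 = -3/2 + 13/2 = 5)
w = 28560 (w = 5*(5 + 11419)/2 = (5/2)*11424 = 28560)
-41274 - w = -41274 - 1*28560 = -41274 - 28560 = -69834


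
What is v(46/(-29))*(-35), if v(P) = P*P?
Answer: -74060/841 ≈ -88.062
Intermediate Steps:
v(P) = P²
v(46/(-29))*(-35) = (46/(-29))²*(-35) = (46*(-1/29))²*(-35) = (-46/29)²*(-35) = (2116/841)*(-35) = -74060/841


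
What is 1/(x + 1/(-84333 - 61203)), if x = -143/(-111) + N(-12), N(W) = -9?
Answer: -1794944/13842103 ≈ -0.12967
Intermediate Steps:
x = -856/111 (x = -143/(-111) - 9 = -1/111*(-143) - 9 = 143/111 - 9 = -856/111 ≈ -7.7117)
1/(x + 1/(-84333 - 61203)) = 1/(-856/111 + 1/(-84333 - 61203)) = 1/(-856/111 + 1/(-145536)) = 1/(-856/111 - 1/145536) = 1/(-13842103/1794944) = -1794944/13842103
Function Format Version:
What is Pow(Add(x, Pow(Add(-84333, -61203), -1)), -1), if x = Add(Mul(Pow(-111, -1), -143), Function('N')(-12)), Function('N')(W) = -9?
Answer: Rational(-1794944, 13842103) ≈ -0.12967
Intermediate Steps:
x = Rational(-856, 111) (x = Add(Mul(Pow(-111, -1), -143), -9) = Add(Mul(Rational(-1, 111), -143), -9) = Add(Rational(143, 111), -9) = Rational(-856, 111) ≈ -7.7117)
Pow(Add(x, Pow(Add(-84333, -61203), -1)), -1) = Pow(Add(Rational(-856, 111), Pow(Add(-84333, -61203), -1)), -1) = Pow(Add(Rational(-856, 111), Pow(-145536, -1)), -1) = Pow(Add(Rational(-856, 111), Rational(-1, 145536)), -1) = Pow(Rational(-13842103, 1794944), -1) = Rational(-1794944, 13842103)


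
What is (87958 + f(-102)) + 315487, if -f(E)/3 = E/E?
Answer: 403442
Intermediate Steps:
f(E) = -3 (f(E) = -3*E/E = -3*1 = -3)
(87958 + f(-102)) + 315487 = (87958 - 3) + 315487 = 87955 + 315487 = 403442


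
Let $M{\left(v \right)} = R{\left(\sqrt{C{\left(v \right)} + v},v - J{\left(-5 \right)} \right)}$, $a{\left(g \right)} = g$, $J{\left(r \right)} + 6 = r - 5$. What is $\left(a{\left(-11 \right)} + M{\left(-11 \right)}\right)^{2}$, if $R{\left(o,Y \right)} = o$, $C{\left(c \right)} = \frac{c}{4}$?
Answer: $\frac{\left(22 - i \sqrt{55}\right)^{2}}{4} \approx 107.25 - 81.578 i$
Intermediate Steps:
$J{\left(r \right)} = -11 + r$ ($J{\left(r \right)} = -6 + \left(r - 5\right) = -6 + \left(-5 + r\right) = -11 + r$)
$C{\left(c \right)} = \frac{c}{4}$ ($C{\left(c \right)} = c \frac{1}{4} = \frac{c}{4}$)
$M{\left(v \right)} = \frac{\sqrt{5} \sqrt{v}}{2}$ ($M{\left(v \right)} = \sqrt{\frac{v}{4} + v} = \sqrt{\frac{5 v}{4}} = \frac{\sqrt{5} \sqrt{v}}{2}$)
$\left(a{\left(-11 \right)} + M{\left(-11 \right)}\right)^{2} = \left(-11 + \frac{\sqrt{5} \sqrt{-11}}{2}\right)^{2} = \left(-11 + \frac{\sqrt{5} i \sqrt{11}}{2}\right)^{2} = \left(-11 + \frac{i \sqrt{55}}{2}\right)^{2}$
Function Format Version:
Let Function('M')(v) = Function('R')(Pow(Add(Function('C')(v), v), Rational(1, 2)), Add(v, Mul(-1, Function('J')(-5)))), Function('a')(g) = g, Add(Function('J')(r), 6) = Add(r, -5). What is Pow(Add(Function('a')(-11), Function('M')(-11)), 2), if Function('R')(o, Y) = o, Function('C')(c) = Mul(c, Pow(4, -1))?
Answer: Mul(Rational(1, 4), Pow(Add(22, Mul(-1, I, Pow(55, Rational(1, 2)))), 2)) ≈ Add(107.25, Mul(-81.578, I))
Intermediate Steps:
Function('J')(r) = Add(-11, r) (Function('J')(r) = Add(-6, Add(r, -5)) = Add(-6, Add(-5, r)) = Add(-11, r))
Function('C')(c) = Mul(Rational(1, 4), c) (Function('C')(c) = Mul(c, Rational(1, 4)) = Mul(Rational(1, 4), c))
Function('M')(v) = Mul(Rational(1, 2), Pow(5, Rational(1, 2)), Pow(v, Rational(1, 2))) (Function('M')(v) = Pow(Add(Mul(Rational(1, 4), v), v), Rational(1, 2)) = Pow(Mul(Rational(5, 4), v), Rational(1, 2)) = Mul(Rational(1, 2), Pow(5, Rational(1, 2)), Pow(v, Rational(1, 2))))
Pow(Add(Function('a')(-11), Function('M')(-11)), 2) = Pow(Add(-11, Mul(Rational(1, 2), Pow(5, Rational(1, 2)), Pow(-11, Rational(1, 2)))), 2) = Pow(Add(-11, Mul(Rational(1, 2), Pow(5, Rational(1, 2)), Mul(I, Pow(11, Rational(1, 2))))), 2) = Pow(Add(-11, Mul(Rational(1, 2), I, Pow(55, Rational(1, 2)))), 2)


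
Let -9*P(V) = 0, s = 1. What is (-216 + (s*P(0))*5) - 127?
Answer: -343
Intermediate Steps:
P(V) = 0 (P(V) = -1/9*0 = 0)
(-216 + (s*P(0))*5) - 127 = (-216 + (1*0)*5) - 127 = (-216 + 0*5) - 127 = (-216 + 0) - 127 = -216 - 127 = -343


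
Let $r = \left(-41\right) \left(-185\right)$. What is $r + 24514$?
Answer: $32099$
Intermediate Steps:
$r = 7585$
$r + 24514 = 7585 + 24514 = 32099$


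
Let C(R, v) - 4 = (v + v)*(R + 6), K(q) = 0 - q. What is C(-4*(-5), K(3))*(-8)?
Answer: 1216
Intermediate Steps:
K(q) = -q
C(R, v) = 4 + 2*v*(6 + R) (C(R, v) = 4 + (v + v)*(R + 6) = 4 + (2*v)*(6 + R) = 4 + 2*v*(6 + R))
C(-4*(-5), K(3))*(-8) = (4 + 12*(-1*3) + 2*(-4*(-5))*(-1*3))*(-8) = (4 + 12*(-3) + 2*20*(-3))*(-8) = (4 - 36 - 120)*(-8) = -152*(-8) = 1216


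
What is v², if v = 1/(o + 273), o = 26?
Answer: 1/89401 ≈ 1.1186e-5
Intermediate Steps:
v = 1/299 (v = 1/(26 + 273) = 1/299 ≈ 0.0033445)
v² = (1/299)² = 1/89401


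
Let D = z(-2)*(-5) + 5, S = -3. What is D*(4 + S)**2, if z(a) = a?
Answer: 15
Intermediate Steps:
D = 15 (D = -2*(-5) + 5 = 10 + 5 = 15)
D*(4 + S)**2 = 15*(4 - 3)**2 = 15*1**2 = 15*1 = 15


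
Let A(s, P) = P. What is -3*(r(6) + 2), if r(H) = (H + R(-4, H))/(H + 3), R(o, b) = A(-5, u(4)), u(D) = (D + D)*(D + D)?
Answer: -88/3 ≈ -29.333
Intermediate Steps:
u(D) = 4*D² (u(D) = (2*D)*(2*D) = 4*D²)
R(o, b) = 64 (R(o, b) = 4*4² = 4*16 = 64)
r(H) = (64 + H)/(3 + H) (r(H) = (H + 64)/(H + 3) = (64 + H)/(3 + H))
-3*(r(6) + 2) = -3*((64 + 6)/(3 + 6) + 2) = -3*(70/9 + 2) = -3*88/9 = -88/3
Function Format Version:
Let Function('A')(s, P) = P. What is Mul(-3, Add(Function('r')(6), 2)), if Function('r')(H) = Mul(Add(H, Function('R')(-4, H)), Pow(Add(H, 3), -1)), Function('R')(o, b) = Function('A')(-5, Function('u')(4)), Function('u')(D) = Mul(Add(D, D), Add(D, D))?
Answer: Rational(-88, 3) ≈ -29.333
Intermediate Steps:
Function('u')(D) = Mul(4, Pow(D, 2)) (Function('u')(D) = Mul(Mul(2, D), Mul(2, D)) = Mul(4, Pow(D, 2)))
Function('R')(o, b) = 64 (Function('R')(o, b) = Mul(4, Pow(4, 2)) = Mul(4, 16) = 64)
Function('r')(H) = Mul(Pow(Add(3, H), -1), Add(64, H)) (Function('r')(H) = Mul(Add(H, 64), Pow(Add(H, 3), -1)) = Mul(Add(64, H), Pow(Add(3, H), -1)) = Mul(Pow(Add(3, H), -1), Add(64, H)))
Mul(-3, Add(Function('r')(6), 2)) = Mul(-3, Add(Mul(Pow(Add(3, 6), -1), Add(64, 6)), 2)) = Mul(-3, Add(Mul(Pow(9, -1), 70), 2)) = Mul(-3, Add(Mul(Rational(1, 9), 70), 2)) = Mul(-3, Add(Rational(70, 9), 2)) = Mul(-3, Rational(88, 9)) = Rational(-88, 3)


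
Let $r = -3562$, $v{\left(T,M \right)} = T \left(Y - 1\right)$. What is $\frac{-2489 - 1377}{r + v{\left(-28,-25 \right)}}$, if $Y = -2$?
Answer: $\frac{1933}{1739} \approx 1.1116$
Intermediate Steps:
$v{\left(T,M \right)} = - 3 T$ ($v{\left(T,M \right)} = T \left(-2 - 1\right) = T \left(-3\right) = - 3 T$)
$\frac{-2489 - 1377}{r + v{\left(-28,-25 \right)}} = \frac{-2489 - 1377}{-3562 - -84} = - \frac{3866}{-3562 + 84} = - \frac{3866}{-3478} = \left(-3866\right) \left(- \frac{1}{3478}\right) = \frac{1933}{1739}$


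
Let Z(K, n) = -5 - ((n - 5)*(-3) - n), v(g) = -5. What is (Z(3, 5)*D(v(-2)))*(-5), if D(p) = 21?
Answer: 0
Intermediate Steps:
Z(K, n) = -20 + 4*n (Z(K, n) = -5 - ((-5 + n)*(-3) - n) = -5 - ((15 - 3*n) - n) = -5 - (15 - 4*n) = -5 + (-15 + 4*n) = -20 + 4*n)
(Z(3, 5)*D(v(-2)))*(-5) = ((-20 + 4*5)*21)*(-5) = ((-20 + 20)*21)*(-5) = (0*21)*(-5) = 0*(-5) = 0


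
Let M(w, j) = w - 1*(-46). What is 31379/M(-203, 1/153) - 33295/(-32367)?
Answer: -1010416778/5081619 ≈ -198.84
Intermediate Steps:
M(w, j) = 46 + w (M(w, j) = w + 46 = 46 + w)
31379/M(-203, 1/153) - 33295/(-32367) = 31379/(46 - 203) - 33295/(-32367) = 31379/(-157) - 33295*(-1/32367) = 31379*(-1/157) + 33295/32367 = -31379/157 + 33295/32367 = -1010416778/5081619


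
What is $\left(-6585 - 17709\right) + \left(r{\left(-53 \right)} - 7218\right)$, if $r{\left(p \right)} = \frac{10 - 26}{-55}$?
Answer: $- \frac{1733144}{55} \approx -31512.0$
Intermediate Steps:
$r{\left(p \right)} = \frac{16}{55}$ ($r{\left(p \right)} = \left(-16\right) \left(- \frac{1}{55}\right) = \frac{16}{55}$)
$\left(-6585 - 17709\right) + \left(r{\left(-53 \right)} - 7218\right) = \left(-6585 - 17709\right) + \left(\frac{16}{55} - 7218\right) = -24294 - \frac{396974}{55} = - \frac{1733144}{55}$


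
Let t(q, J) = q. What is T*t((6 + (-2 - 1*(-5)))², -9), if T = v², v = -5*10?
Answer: 202500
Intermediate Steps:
v = -50
T = 2500 (T = (-50)² = 2500)
T*t((6 + (-2 - 1*(-5)))², -9) = 2500*(6 + (-2 - 1*(-5)))² = 2500*(6 + (-2 + 5))² = 2500*(6 + 3)² = 2500*9² = 2500*81 = 202500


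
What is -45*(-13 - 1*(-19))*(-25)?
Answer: 6750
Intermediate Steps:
-45*(-13 - 1*(-19))*(-25) = -45*(-13 + 19)*(-25) = -45*6*(-25) = -270*(-25) = 6750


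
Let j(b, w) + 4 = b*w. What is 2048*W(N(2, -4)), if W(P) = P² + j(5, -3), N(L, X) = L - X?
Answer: 34816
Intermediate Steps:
j(b, w) = -4 + b*w
W(P) = -19 + P² (W(P) = P² + (-4 + 5*(-3)) = P² + (-4 - 15) = P² - 19 = -19 + P²)
2048*W(N(2, -4)) = 2048*(-19 + (2 - 1*(-4))²) = 2048*(-19 + (2 + 4)²) = 2048*(-19 + 6²) = 2048*(-19 + 36) = 2048*17 = 34816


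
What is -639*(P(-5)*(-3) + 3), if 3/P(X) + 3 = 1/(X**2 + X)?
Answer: -228123/59 ≈ -3866.5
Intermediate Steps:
P(X) = 3/(-3 + 1/(X + X**2)) (P(X) = 3/(-3 + 1/(X**2 + X)) = 3/(-3 + 1/(X + X**2)))
-639*(P(-5)*(-3) + 3) = -639*(-3*(-5)*(1 - 5)/(-1 + 3*(-5) + 3*(-5)**2)*(-3) + 3) = -639*(-3*(-5)*(-4)/(-1 - 15 + 3*25)*(-3) + 3) = -639*(-3*(-5)*(-4)/(-1 - 15 + 75)*(-3) + 3) = -639*(-3*(-5)*(-4)/59*(-3) + 3) = -639*(-3*(-5)*1/59*(-4)*(-3) + 3) = -639*(-60/59*(-3) + 3) = -639*(180/59 + 3) = -639*357/59 = -228123/59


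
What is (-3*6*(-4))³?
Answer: 373248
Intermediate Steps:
(-3*6*(-4))³ = (-18*(-4))³ = 72³ = 373248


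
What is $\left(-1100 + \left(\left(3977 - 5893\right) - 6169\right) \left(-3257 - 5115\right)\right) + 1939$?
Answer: $67688459$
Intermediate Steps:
$\left(-1100 + \left(\left(3977 - 5893\right) - 6169\right) \left(-3257 - 5115\right)\right) + 1939 = \left(-1100 + \left(-1916 - 6169\right) \left(-8372\right)\right) + 1939 = \left(-1100 - -67687620\right) + 1939 = \left(-1100 + 67687620\right) + 1939 = 67686520 + 1939 = 67688459$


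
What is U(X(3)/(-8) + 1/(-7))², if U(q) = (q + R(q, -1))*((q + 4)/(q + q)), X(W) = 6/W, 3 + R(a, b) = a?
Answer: 28654609/94864 ≈ 302.06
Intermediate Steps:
R(a, b) = -3 + a
U(q) = (-3 + 2*q)*(4 + q)/(2*q) (U(q) = (q + (-3 + q))*((q + 4)/(q + q)) = (-3 + 2*q)*((4 + q)/((2*q))) = (-3 + 2*q)*((4 + q)*(1/(2*q))) = (-3 + 2*q)*((4 + q)/(2*q)) = (-3 + 2*q)*(4 + q)/(2*q))
U(X(3)/(-8) + 1/(-7))² = (5/2 + ((6/3)/(-8) + 1/(-7)) - 6/((6/3)/(-8) + 1/(-7)))² = (5/2 + ((6*(⅓))*(-⅛) + 1*(-⅐)) - 6/((6*(⅓))*(-⅛) + 1*(-⅐)))² = (5/2 + (2*(-⅛) - ⅐) - 6/(2*(-⅛) - ⅐))² = (5/2 + (-¼ - ⅐) - 6/(-¼ - ⅐))² = (5/2 - 11/28 - 6/(-11/28))² = (5/2 - 11/28 - 6*(-28/11))² = (5/2 - 11/28 + 168/11)² = (5353/308)² = 28654609/94864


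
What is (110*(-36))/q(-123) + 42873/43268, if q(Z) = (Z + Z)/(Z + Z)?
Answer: -171298407/43268 ≈ -3959.0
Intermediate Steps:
q(Z) = 1 (q(Z) = (2*Z)/((2*Z)) = (2*Z)*(1/(2*Z)) = 1)
(110*(-36))/q(-123) + 42873/43268 = (110*(-36))/1 + 42873/43268 = -3960*1 + 42873*(1/43268) = -3960 + 42873/43268 = -171298407/43268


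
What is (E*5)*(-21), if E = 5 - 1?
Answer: -420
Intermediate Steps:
E = 4
(E*5)*(-21) = (4*5)*(-21) = 20*(-21) = -420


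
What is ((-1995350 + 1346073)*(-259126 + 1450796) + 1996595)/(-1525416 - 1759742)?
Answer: 773721925995/3285158 ≈ 2.3552e+5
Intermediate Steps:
((-1995350 + 1346073)*(-259126 + 1450796) + 1996595)/(-1525416 - 1759742) = (-649277*1191670 + 1996595)/(-3285158) = (-773723922590 + 1996595)*(-1/3285158) = -773721925995*(-1/3285158) = 773721925995/3285158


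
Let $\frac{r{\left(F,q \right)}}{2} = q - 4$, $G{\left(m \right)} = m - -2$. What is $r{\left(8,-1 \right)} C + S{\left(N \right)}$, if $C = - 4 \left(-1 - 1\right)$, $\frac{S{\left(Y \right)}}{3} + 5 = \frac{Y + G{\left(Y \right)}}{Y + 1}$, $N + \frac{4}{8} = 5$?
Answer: $-89$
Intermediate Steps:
$G{\left(m \right)} = 2 + m$ ($G{\left(m \right)} = m + 2 = 2 + m$)
$r{\left(F,q \right)} = -8 + 2 q$ ($r{\left(F,q \right)} = 2 \left(q - 4\right) = 2 \left(-4 + q\right) = -8 + 2 q$)
$N = \frac{9}{2}$ ($N = - \frac{1}{2} + 5 = \frac{9}{2} \approx 4.5$)
$S{\left(Y \right)} = -15 + \frac{3 \left(2 + 2 Y\right)}{1 + Y}$ ($S{\left(Y \right)} = -15 + 3 \frac{Y + \left(2 + Y\right)}{Y + 1} = -15 + 3 \frac{2 + 2 Y}{1 + Y} = -15 + \frac{3 \left(2 + 2 Y\right)}{1 + Y}$)
$C = 8$ ($C = \left(-4\right) \left(-2\right) = 8$)
$r{\left(8,-1 \right)} C + S{\left(N \right)} = \left(-8 + 2 \left(-1\right)\right) 8 - 9 = \left(-8 - 2\right) 8 - 9 = \left(-10\right) 8 - 9 = -80 - 9 = -89$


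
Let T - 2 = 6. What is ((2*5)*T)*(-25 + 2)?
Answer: -1840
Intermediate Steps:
T = 8 (T = 2 + 6 = 8)
((2*5)*T)*(-25 + 2) = ((2*5)*8)*(-25 + 2) = (10*8)*(-23) = 80*(-23) = -1840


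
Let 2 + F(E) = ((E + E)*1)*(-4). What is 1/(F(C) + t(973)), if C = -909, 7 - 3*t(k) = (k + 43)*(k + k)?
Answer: -1/651773 ≈ -1.5343e-6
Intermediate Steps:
t(k) = 7/3 - 2*k*(43 + k)/3 (t(k) = 7/3 - (k + 43)*(k + k)/3 = 7/3 - (43 + k)*2*k/3 = 7/3 - 2*k*(43 + k)/3)
F(E) = -2 - 8*E (F(E) = -2 + ((E + E)*1)*(-4) = -2 + ((2*E)*1)*(-4) = -2 + (2*E)*(-4) = -2 - 8*E)
1/(F(C) + t(973)) = 1/((-2 - 8*(-909)) + (7/3 - 86/3*973 - ⅔*973²)) = 1/((-2 + 7272) + (7/3 - 83678/3 - ⅔*946729)) = 1/(7270 + (7/3 - 83678/3 - 1893458/3)) = 1/(7270 - 659043) = 1/(-651773) = -1/651773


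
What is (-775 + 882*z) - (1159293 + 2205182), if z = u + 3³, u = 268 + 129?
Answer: -2991282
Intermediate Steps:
u = 397
z = 424 (z = 397 + 3³ = 397 + 27 = 424)
(-775 + 882*z) - (1159293 + 2205182) = (-775 + 882*424) - (1159293 + 2205182) = (-775 + 373968) - 1*3364475 = 373193 - 3364475 = -2991282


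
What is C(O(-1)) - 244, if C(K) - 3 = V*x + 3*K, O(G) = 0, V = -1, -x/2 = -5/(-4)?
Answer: -477/2 ≈ -238.50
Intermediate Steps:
x = -5/2 (x = -(-10)/(-4) = -(-10)*(-1)/4 = -2*5/4 = -5/2 ≈ -2.5000)
C(K) = 11/2 + 3*K (C(K) = 3 + (-1*(-5/2) + 3*K) = 3 + (5/2 + 3*K) = 11/2 + 3*K)
C(O(-1)) - 244 = (11/2 + 3*0) - 244 = (11/2 + 0) - 244 = 11/2 - 244 = -477/2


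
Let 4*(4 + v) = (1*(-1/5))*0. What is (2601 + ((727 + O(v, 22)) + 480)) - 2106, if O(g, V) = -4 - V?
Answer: 1676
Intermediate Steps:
v = -4 (v = -4 + ((1*(-1/5))*0)/4 = -4 + ((1*(-1*⅕))*0)/4 = -4 + ((1*(-⅕))*0)/4 = -4 + (-⅕*0)/4 = -4 + (¼)*0 = -4 + 0 = -4)
(2601 + ((727 + O(v, 22)) + 480)) - 2106 = (2601 + ((727 + (-4 - 1*22)) + 480)) - 2106 = (2601 + ((727 + (-4 - 22)) + 480)) - 2106 = (2601 + ((727 - 26) + 480)) - 2106 = (2601 + (701 + 480)) - 2106 = (2601 + 1181) - 2106 = 3782 - 2106 = 1676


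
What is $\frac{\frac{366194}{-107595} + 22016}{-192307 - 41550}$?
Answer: $- \frac{182188102}{1935526455} \approx -0.094128$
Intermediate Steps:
$\frac{\frac{366194}{-107595} + 22016}{-192307 - 41550} = \frac{366194 \left(- \frac{1}{107595}\right) + 22016}{-233857} = \left(- \frac{366194}{107595} + 22016\right) \left(- \frac{1}{233857}\right) = \frac{2368445326}{107595} \left(- \frac{1}{233857}\right) = - \frac{182188102}{1935526455}$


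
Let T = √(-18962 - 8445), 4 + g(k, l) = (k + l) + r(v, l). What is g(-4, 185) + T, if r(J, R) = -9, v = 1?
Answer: 168 + I*√27407 ≈ 168.0 + 165.55*I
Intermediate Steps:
g(k, l) = -13 + k + l (g(k, l) = -4 + ((k + l) - 9) = -4 + (-9 + k + l) = -13 + k + l)
T = I*√27407 (T = √(-27407) = I*√27407 ≈ 165.55*I)
g(-4, 185) + T = (-13 - 4 + 185) + I*√27407 = 168 + I*√27407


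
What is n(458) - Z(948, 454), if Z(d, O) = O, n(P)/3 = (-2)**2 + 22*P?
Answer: 29786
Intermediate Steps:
n(P) = 12 + 66*P (n(P) = 3*((-2)**2 + 22*P) = 3*(4 + 22*P) = 12 + 66*P)
n(458) - Z(948, 454) = (12 + 66*458) - 1*454 = (12 + 30228) - 454 = 30240 - 454 = 29786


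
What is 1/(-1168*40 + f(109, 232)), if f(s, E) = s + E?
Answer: -1/46379 ≈ -2.1561e-5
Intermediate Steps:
f(s, E) = E + s
1/(-1168*40 + f(109, 232)) = 1/(-1168*40 + (232 + 109)) = 1/(-46720 + 341) = 1/(-46379) = -1/46379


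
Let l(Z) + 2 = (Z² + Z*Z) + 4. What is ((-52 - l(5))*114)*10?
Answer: -118560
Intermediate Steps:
l(Z) = 2 + 2*Z² (l(Z) = -2 + ((Z² + Z*Z) + 4) = -2 + ((Z² + Z²) + 4) = -2 + (2*Z² + 4) = -2 + (4 + 2*Z²) = 2 + 2*Z²)
((-52 - l(5))*114)*10 = ((-52 - (2 + 2*5²))*114)*10 = ((-52 - (2 + 2*25))*114)*10 = ((-52 - (2 + 50))*114)*10 = ((-52 - 1*52)*114)*10 = ((-52 - 52)*114)*10 = -104*114*10 = -11856*10 = -118560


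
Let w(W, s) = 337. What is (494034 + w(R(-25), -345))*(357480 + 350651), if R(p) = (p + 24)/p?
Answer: 350079430601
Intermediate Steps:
R(p) = (24 + p)/p
(494034 + w(R(-25), -345))*(357480 + 350651) = (494034 + 337)*(357480 + 350651) = 494371*708131 = 350079430601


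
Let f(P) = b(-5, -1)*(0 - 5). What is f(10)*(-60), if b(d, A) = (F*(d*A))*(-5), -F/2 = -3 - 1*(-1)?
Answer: -30000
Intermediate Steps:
F = 4 (F = -2*(-3 - 1*(-1)) = -2*(-3 + 1) = -2*(-2) = 4)
b(d, A) = -20*A*d (b(d, A) = (4*(d*A))*(-5) = (4*(A*d))*(-5) = (4*A*d)*(-5) = -20*A*d)
f(P) = 500 (f(P) = (-20*(-1)*(-5))*(0 - 5) = -100*(-5) = 500)
f(10)*(-60) = 500*(-60) = -30000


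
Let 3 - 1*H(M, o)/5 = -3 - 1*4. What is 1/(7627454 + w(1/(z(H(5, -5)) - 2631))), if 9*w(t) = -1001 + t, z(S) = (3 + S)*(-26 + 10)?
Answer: 31311/238819729714 ≈ 1.3111e-7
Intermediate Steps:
H(M, o) = 50 (H(M, o) = 15 - 5*(-3 - 1*4) = 15 - 5*(-3 - 4) = 15 - 5*(-7) = 15 + 35 = 50)
z(S) = -48 - 16*S (z(S) = (3 + S)*(-16) = -48 - 16*S)
w(t) = -1001/9 + t/9 (w(t) = (-1001 + t)/9 = -1001/9 + t/9)
1/(7627454 + w(1/(z(H(5, -5)) - 2631))) = 1/(7627454 + (-1001/9 + 1/(9*((-48 - 16*50) - 2631)))) = 1/(7627454 + (-1001/9 + 1/(9*((-48 - 800) - 2631)))) = 1/(7627454 + (-1001/9 + 1/(9*(-848 - 2631)))) = 1/(7627454 + (-1001/9 + (⅑)/(-3479))) = 1/(7627454 + (-1001/9 + (⅑)*(-1/3479))) = 1/(7627454 + (-1001/9 - 1/31311)) = 1/(7627454 - 3482480/31311) = 1/(238819729714/31311) = 31311/238819729714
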